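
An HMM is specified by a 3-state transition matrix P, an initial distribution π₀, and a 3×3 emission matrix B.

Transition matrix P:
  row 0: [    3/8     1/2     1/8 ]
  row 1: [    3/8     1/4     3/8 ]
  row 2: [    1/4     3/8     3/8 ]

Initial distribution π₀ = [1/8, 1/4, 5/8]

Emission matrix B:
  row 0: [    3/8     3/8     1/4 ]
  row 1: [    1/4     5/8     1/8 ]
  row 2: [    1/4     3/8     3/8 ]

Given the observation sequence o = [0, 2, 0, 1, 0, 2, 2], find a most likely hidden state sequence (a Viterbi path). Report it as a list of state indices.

path = [2, 2, 0, 1, 2, 2, 2]

t=0: δ = [4.688e-02, 6.250e-02, 1.562e-01]  (obs o_0=0)
t=1: δ = [9.766e-03, 7.324e-03, 2.197e-02]  ψ = [2, 2, 2]  (obs o_1=2)
t=2: δ = [2.060e-03, 2.060e-03, 2.060e-03]  ψ = [2, 2, 2]  (obs o_2=0)
t=3: δ = [2.897e-04, 6.437e-04, 2.897e-04]  ψ = [0, 0, 1]  (obs o_3=1)
t=4: δ = [9.052e-05, 4.023e-05, 6.035e-05]  ψ = [1, 1, 1]  (obs o_4=0)
t=5: δ = [8.487e-06, 5.658e-06, 8.487e-06]  ψ = [0, 0, 2]  (obs o_5=2)
t=6: δ = [7.956e-07, 5.304e-07, 1.193e-06]  ψ = [0, 0, 2]  (obs o_6=2)
backtrack: best end state = 2; path = [2, 2, 0, 1, 2, 2, 2]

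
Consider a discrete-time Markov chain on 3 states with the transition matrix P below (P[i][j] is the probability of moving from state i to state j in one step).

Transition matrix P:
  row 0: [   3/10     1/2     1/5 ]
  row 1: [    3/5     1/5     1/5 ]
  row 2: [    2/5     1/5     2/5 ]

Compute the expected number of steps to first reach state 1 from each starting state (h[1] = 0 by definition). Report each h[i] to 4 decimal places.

h = [2.3529, 0.0000, 3.2353]

First-step conditioning: h[1] = 0; for i ≠ 1, h[i] = 1 + Σ_k P[i][k]·h[k].
  h[0] = 1 + 3/10·h[0] + 1/5·h[2]
  h[2] = 1 + 2/5·h[0] + 2/5·h[2]
Solving the 2×2 linear system over states ≠ 1 gives exactly h = [40/17, 0, 55/17] (h[1] = 0 is the target).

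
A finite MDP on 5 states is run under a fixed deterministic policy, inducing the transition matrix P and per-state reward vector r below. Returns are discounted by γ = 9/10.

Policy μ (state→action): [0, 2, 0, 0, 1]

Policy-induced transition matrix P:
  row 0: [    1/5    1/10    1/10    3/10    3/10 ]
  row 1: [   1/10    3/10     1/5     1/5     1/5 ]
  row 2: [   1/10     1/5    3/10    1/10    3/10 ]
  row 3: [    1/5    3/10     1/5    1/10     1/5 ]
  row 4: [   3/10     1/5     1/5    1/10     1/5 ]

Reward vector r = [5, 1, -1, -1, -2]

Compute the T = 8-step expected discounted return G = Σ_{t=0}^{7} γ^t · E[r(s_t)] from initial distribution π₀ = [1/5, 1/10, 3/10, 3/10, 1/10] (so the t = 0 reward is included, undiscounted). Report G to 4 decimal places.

t=0: π = [0.2000, 0.1000, 0.3000, 0.3000, 0.1000], E[r] = 0.3000, γ^t·E[r] = 0.300000, running G = 0.300000
t=1: π = [0.1700, 0.2200, 0.2100, 0.1500, 0.2500], E[r] = 0.2100, γ^t·E[r] = 0.189000, running G = 0.489000
t=2: π = [0.1820, 0.2200, 0.2040, 0.1560, 0.2380], E[r] = 0.2940, γ^t·E[r] = 0.238140, running G = 0.727140
t=3: π = [0.1814, 0.2194, 0.2022, 0.1584, 0.2386], E[r] = 0.2886, γ^t·E[r] = 0.210389, running G = 0.937529
t=4: π = [0.1817, 0.2196, 0.2021, 0.1582, 0.2384], E[r] = 0.2911, γ^t·E[r] = 0.191004, running G = 1.128533
t=5: π = [0.1817, 0.2196, 0.2020, 0.1583, 0.2384], E[r] = 0.2908, γ^t·E[r] = 0.171737, running G = 1.300270
t=6: π = [0.1817, 0.2196, 0.2020, 0.1583, 0.2384], E[r] = 0.2909, γ^t·E[r] = 0.154604, running G = 1.454875
t=7: π = [0.1817, 0.2196, 0.2020, 0.1583, 0.2384], E[r] = 0.2909, γ^t·E[r] = 0.139138, running G = 1.594012

G = 1.5940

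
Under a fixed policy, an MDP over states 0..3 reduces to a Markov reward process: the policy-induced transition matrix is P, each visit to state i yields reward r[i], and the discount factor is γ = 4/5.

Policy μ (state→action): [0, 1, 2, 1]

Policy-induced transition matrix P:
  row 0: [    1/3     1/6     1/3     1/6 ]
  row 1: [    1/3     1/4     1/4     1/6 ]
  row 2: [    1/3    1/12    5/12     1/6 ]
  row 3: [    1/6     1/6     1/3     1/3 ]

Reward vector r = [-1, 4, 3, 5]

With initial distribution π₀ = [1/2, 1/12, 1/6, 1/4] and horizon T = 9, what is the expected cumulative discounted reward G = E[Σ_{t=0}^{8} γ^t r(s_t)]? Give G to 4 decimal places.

t=0: π = [0.5000, 0.0833, 0.1667, 0.2500], E[r] = 1.5833, γ^t·E[r] = 1.583333, running G = 1.583333
t=1: π = [0.2917, 0.1597, 0.3403, 0.2083], E[r] = 2.4097, γ^t·E[r] = 1.927778, running G = 3.511111
t=2: π = [0.2986, 0.1516, 0.3484, 0.2014], E[r] = 2.3600, γ^t·E[r] = 1.510370, running G = 5.021481
t=3: π = [0.2998, 0.1503, 0.3497, 0.2002], E[r] = 2.3517, γ^t·E[r] = 1.204049, running G = 6.225531
t=4: π = [0.3000, 0.1500, 0.3500, 0.2000], E[r] = 2.3503, γ^t·E[r] = 0.962673, running G = 7.188204
t=5: π = [0.3000, 0.1500, 0.3500, 0.2000], E[r] = 2.3500, γ^t·E[r] = 0.770063, running G = 7.958267
t=6: π = [0.3000, 0.1500, 0.3500, 0.2000], E[r] = 2.3500, γ^t·E[r] = 0.616040, running G = 8.574308
t=7: π = [0.3000, 0.1500, 0.3500, 0.2000], E[r] = 2.3500, γ^t·E[r] = 0.492831, running G = 9.067139
t=8: π = [0.3000, 0.1500, 0.3500, 0.2000], E[r] = 2.3500, γ^t·E[r] = 0.394265, running G = 9.461403

G = 9.4614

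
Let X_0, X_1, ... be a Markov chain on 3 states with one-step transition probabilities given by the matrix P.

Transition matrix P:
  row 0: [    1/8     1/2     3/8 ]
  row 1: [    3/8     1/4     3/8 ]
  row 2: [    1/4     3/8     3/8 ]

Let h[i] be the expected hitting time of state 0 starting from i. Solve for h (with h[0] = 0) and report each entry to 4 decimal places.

h = [0.0000, 3.0476, 3.4286]

First-step conditioning: h[0] = 0; for i ≠ 0, h[i] = 1 + Σ_k P[i][k]·h[k].
  h[1] = 1 + 1/4·h[1] + 3/8·h[2]
  h[2] = 1 + 3/8·h[1] + 3/8·h[2]
Solving the 2×2 linear system over states ≠ 0 gives exactly h = [0, 64/21, 24/7] (h[0] = 0 is the target).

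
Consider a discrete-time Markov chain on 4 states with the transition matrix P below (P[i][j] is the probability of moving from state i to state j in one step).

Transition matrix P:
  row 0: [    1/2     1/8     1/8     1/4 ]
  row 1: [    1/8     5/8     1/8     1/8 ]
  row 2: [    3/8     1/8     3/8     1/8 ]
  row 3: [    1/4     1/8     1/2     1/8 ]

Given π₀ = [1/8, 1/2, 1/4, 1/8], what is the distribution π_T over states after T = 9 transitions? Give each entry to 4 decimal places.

π = [0.3330, 0.2505, 0.2499, 0.1666]

t=0: π = [0.1250, 0.5000, 0.2500, 0.1250]
t=1: π = [0.2500, 0.3750, 0.2344, 0.1406]
t=2: π = [0.2949, 0.3125, 0.2363, 0.1563]
t=3: π = [0.3142, 0.2813, 0.2427, 0.1619]
t=4: π = [0.3237, 0.2656, 0.2464, 0.1643]
t=5: π = [0.3285, 0.2578, 0.2482, 0.1655]
t=6: π = [0.3309, 0.2539, 0.2491, 0.1661]
t=7: π = [0.3321, 0.2520, 0.2495, 0.1664]
t=8: π = [0.3327, 0.2510, 0.2498, 0.1665]
t=9: π = [0.3330, 0.2505, 0.2499, 0.1666]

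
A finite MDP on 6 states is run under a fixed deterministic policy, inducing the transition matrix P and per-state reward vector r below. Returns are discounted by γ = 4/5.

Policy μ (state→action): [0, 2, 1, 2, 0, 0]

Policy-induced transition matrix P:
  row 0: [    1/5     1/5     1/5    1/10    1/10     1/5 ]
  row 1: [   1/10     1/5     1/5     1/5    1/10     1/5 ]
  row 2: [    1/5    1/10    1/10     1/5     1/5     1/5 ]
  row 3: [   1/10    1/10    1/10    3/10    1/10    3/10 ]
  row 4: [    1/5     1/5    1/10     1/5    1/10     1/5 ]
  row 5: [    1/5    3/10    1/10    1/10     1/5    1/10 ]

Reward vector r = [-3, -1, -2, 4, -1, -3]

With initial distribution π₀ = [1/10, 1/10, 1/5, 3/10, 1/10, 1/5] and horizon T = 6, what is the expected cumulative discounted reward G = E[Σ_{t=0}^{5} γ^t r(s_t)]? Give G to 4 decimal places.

t=0: π = [0.1000, 0.1000, 0.2000, 0.3000, 0.1000, 0.2000], E[r] = -0.3000, γ^t·E[r] = -0.300000, running G = -0.300000
t=1: π = [0.1600, 0.1700, 0.1200, 0.2000, 0.1400, 0.2100], E[r] = -0.8600, γ^t·E[r] = -0.688000, running G = -0.988000
t=2: π = [0.1630, 0.1890, 0.1330, 0.1830, 0.1330, 0.1990], E[r] = -0.9420, γ^t·E[r] = -0.602880, running G = -1.590880
t=3: π = [0.1628, 0.1883, 0.1352, 0.1821, 0.1332, 0.1984], E[r] = -0.9471, γ^t·E[r] = -0.484915, running G = -2.075795
t=4: π = [0.1630, 0.1881, 0.1351, 0.1821, 0.1334, 0.1984], E[r] = -0.9473, γ^t·E[r] = -0.388022, running G = -2.463817
t=5: π = [0.1630, 0.1881, 0.1351, 0.1821, 0.1333, 0.1984], E[r] = -0.9474, γ^t·E[r] = -0.310454, running G = -2.774272

G = -2.7743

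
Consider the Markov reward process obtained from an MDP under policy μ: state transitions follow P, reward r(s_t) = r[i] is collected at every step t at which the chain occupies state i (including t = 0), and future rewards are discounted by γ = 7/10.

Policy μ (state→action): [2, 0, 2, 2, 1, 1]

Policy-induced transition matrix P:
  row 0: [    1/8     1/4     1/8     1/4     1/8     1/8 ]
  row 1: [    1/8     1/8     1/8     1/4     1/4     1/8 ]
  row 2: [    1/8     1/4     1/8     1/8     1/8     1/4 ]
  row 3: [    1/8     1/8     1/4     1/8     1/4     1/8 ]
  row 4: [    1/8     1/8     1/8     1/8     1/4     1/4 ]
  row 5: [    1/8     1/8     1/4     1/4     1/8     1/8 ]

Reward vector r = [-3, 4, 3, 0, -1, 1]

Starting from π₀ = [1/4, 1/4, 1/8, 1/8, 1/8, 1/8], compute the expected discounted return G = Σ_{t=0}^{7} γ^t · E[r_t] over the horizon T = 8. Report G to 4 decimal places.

G = 2.2367

t=0: π = [0.2500, 0.2500, 0.1250, 0.1250, 0.1250, 0.1250], E[r] = 0.6250, γ^t·E[r] = 0.625000, running G = 0.625000
t=1: π = [0.1250, 0.1719, 0.1563, 0.2031, 0.1875, 0.1563], E[r] = 0.7500, γ^t·E[r] = 0.525000, running G = 1.150000
t=2: π = [0.1250, 0.1602, 0.1699, 0.1816, 0.1953, 0.1680], E[r] = 0.7480, γ^t·E[r] = 0.366543, running G = 1.516543
t=3: π = [0.1250, 0.1619, 0.1687, 0.1816, 0.1921, 0.1707], E[r] = 0.7571, γ^t·E[r] = 0.259678, running G = 1.776221
t=4: π = [0.1250, 0.1617, 0.1690, 0.1822, 0.1920, 0.1701], E[r] = 0.7571, γ^t·E[r] = 0.181782, running G = 1.958004
t=5: π = [0.1250, 0.1618, 0.1690, 0.1821, 0.1920, 0.1701], E[r] = 0.7573, γ^t·E[r] = 0.127275, running G = 2.085278
t=6: π = [0.1250, 0.1618, 0.1690, 0.1821, 0.1920, 0.1701], E[r] = 0.7573, γ^t·E[r] = 0.089090, running G = 2.174368
t=7: π = [0.1250, 0.1618, 0.1690, 0.1821, 0.1920, 0.1701], E[r] = 0.7572, γ^t·E[r] = 0.062363, running G = 2.236731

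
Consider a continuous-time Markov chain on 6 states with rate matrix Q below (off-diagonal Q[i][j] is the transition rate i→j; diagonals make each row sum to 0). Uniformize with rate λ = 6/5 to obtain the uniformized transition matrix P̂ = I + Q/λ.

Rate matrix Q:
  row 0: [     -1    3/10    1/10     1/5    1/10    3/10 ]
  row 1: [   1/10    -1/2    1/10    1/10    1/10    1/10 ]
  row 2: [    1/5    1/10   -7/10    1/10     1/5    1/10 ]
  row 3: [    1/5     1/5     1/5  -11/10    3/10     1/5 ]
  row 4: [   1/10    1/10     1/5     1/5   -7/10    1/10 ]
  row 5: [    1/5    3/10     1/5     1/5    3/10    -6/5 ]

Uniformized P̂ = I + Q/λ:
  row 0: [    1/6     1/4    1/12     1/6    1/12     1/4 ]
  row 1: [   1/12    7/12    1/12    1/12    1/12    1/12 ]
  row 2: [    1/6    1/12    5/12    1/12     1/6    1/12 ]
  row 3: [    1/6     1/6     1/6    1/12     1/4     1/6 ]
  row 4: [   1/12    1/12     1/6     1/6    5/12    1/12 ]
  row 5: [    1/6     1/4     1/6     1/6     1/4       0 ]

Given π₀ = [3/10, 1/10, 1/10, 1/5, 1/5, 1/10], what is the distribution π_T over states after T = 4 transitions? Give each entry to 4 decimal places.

π = [0.1279, 0.2617, 0.1792, 0.1202, 0.2052, 0.1059]

t=0: π = [0.3000, 0.1000, 0.1000, 0.2000, 0.2000, 0.1000]
t=1: π = [0.1417, 0.2167, 0.1583, 0.1333, 0.2083, 0.1417]
t=2: π = [0.1313, 0.2500, 0.1764, 0.1243, 0.2118, 0.1063]
t=3: π = [0.1282, 0.2583, 0.1790, 0.1208, 0.2071, 0.1067]
t=4: π = [0.1279, 0.2617, 0.1792, 0.1202, 0.2052, 0.1059]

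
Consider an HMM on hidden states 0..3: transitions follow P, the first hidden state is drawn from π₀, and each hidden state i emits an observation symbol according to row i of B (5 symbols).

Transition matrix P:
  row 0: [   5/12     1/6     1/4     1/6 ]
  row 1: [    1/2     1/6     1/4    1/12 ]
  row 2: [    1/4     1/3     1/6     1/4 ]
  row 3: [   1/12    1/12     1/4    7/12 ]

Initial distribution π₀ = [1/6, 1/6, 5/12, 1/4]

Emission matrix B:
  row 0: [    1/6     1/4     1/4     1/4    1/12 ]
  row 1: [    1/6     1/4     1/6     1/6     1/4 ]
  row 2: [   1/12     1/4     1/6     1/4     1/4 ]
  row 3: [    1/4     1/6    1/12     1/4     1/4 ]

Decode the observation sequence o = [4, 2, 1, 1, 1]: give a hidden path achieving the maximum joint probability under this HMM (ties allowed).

path = [2, 1, 0, 0, 0]

t=0: δ = [1.389e-02, 4.167e-02, 1.042e-01, 6.250e-02]  (obs o_0=4)
t=1: δ = [6.510e-03, 5.787e-03, 2.894e-03, 3.038e-03]  ψ = [2, 2, 2, 3]  (obs o_1=2)
t=2: δ = [7.234e-04, 2.713e-04, 4.069e-04, 2.954e-04]  ψ = [1, 0, 0, 3]  (obs o_2=1)
t=3: δ = [7.535e-05, 3.391e-05, 4.521e-05, 2.872e-05]  ψ = [0, 2, 0, 3]  (obs o_3=1)
t=4: δ = [7.849e-06, 3.768e-06, 4.710e-06, 2.792e-06]  ψ = [0, 2, 0, 3]  (obs o_4=1)
backtrack: best end state = 0; path = [2, 1, 0, 0, 0]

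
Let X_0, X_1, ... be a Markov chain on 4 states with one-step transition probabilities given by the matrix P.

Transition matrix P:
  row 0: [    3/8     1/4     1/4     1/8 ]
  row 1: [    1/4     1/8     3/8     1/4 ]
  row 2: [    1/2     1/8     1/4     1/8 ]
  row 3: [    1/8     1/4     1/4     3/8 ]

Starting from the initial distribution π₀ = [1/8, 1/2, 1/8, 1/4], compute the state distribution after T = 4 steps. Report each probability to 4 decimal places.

t=0: π = [0.1250, 0.5000, 0.1250, 0.2500]
t=1: π = [0.2656, 0.1719, 0.3125, 0.2500]
t=2: π = [0.3301, 0.1895, 0.2715, 0.2090]
t=3: π = [0.3330, 0.1924, 0.2737, 0.2009]
t=4: π = [0.3349, 0.1917, 0.2740, 0.1993]

π = [0.3349, 0.1917, 0.2740, 0.1993]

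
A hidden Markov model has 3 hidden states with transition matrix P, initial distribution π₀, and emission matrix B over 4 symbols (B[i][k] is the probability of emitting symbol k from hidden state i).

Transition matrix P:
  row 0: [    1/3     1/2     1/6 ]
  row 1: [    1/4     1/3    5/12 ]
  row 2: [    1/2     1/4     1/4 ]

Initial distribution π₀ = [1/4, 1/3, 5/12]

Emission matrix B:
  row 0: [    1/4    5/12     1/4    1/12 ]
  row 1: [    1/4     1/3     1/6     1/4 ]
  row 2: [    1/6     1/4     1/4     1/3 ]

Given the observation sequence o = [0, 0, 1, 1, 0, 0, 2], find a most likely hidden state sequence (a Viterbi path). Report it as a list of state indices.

t=0: δ = [6.250e-02, 8.333e-02, 6.944e-02]  (obs o_0=0)
t=1: δ = [8.681e-03, 7.812e-03, 5.787e-03]  ψ = [2, 0, 1]  (obs o_1=0)
t=2: δ = [1.206e-03, 1.447e-03, 8.138e-04]  ψ = [0, 0, 1]  (obs o_2=1)
t=3: δ = [1.695e-04, 2.009e-04, 1.507e-04]  ψ = [2, 0, 1]  (obs o_3=1)
t=4: δ = [1.884e-05, 2.119e-05, 1.395e-05]  ψ = [2, 0, 1]  (obs o_4=0)
t=5: δ = [1.744e-06, 2.355e-06, 1.472e-06]  ψ = [2, 0, 1]  (obs o_5=0)
t=6: δ = [1.840e-07, 1.454e-07, 2.453e-07]  ψ = [2, 0, 1]  (obs o_6=2)
backtrack: best end state = 2; path = [2, 0, 1, 2, 0, 1, 2]

path = [2, 0, 1, 2, 0, 1, 2]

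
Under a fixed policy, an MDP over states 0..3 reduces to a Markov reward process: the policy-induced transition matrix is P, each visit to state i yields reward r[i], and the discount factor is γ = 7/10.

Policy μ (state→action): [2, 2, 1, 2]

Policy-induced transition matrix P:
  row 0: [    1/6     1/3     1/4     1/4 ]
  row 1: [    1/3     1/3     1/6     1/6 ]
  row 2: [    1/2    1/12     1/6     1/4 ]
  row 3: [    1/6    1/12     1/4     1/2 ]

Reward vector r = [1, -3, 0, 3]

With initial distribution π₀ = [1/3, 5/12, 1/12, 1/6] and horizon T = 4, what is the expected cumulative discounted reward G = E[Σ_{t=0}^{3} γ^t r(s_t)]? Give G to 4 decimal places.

G = 0.1798

t=0: π = [0.3333, 0.4167, 0.0833, 0.1667], E[r] = -0.4167, γ^t·E[r] = -0.416667, running G = -0.416667
t=1: π = [0.2639, 0.2708, 0.2083, 0.2569], E[r] = 0.2222, γ^t·E[r] = 0.155556, running G = -0.261111
t=2: π = [0.2813, 0.2170, 0.2101, 0.2917], E[r] = 0.5052, γ^t·E[r] = 0.247552, running G = -0.013559
t=3: π = [0.2729, 0.2079, 0.2144, 0.3048], E[r] = 0.5637, γ^t·E[r] = 0.193334, running G = 0.179775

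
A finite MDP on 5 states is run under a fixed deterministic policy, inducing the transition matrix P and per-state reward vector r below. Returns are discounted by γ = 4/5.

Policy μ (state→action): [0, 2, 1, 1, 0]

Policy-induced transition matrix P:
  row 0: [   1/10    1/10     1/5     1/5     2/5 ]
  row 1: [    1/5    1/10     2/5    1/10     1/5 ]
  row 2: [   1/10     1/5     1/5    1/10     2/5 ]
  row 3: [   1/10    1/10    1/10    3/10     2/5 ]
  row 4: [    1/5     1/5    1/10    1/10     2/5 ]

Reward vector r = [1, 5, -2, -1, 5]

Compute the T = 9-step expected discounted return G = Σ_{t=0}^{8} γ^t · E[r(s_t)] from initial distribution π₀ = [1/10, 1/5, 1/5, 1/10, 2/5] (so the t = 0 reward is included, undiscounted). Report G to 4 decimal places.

t=0: π = [0.1000, 0.2000, 0.2000, 0.1000, 0.4000], E[r] = 2.6000, γ^t·E[r] = 2.600000, running G = 2.600000
t=1: π = [0.1600, 0.1600, 0.1900, 0.1300, 0.3600], E[r] = 2.2500, γ^t·E[r] = 1.800000, running G = 4.400000
t=2: π = [0.1520, 0.1550, 0.1830, 0.1420, 0.3680], E[r] = 2.2590, γ^t·E[r] = 1.445760, running G = 5.845760
t=3: π = [0.1523, 0.1551, 0.1800, 0.1436, 0.3690], E[r] = 2.2692, γ^t·E[r] = 1.161830, running G = 7.007590
t=4: π = [0.1524, 0.1549, 0.1798, 0.1440, 0.3690], E[r] = 2.2683, γ^t·E[r] = 0.929112, running G = 7.936702
t=5: π = [0.1524, 0.1549, 0.1797, 0.1440, 0.3690], E[r] = 2.2685, γ^t·E[r] = 0.743327, running G = 8.680029
t=6: π = [0.1524, 0.1549, 0.1797, 0.1440, 0.3690], E[r] = 2.2685, γ^t·E[r] = 0.594670, running G = 9.274699
t=7: π = [0.1524, 0.1549, 0.1797, 0.1440, 0.3690], E[r] = 2.2685, γ^t·E[r] = 0.475736, running G = 9.750434
t=8: π = [0.1524, 0.1549, 0.1797, 0.1440, 0.3690], E[r] = 2.2685, γ^t·E[r] = 0.380589, running G = 10.131023

G = 10.1310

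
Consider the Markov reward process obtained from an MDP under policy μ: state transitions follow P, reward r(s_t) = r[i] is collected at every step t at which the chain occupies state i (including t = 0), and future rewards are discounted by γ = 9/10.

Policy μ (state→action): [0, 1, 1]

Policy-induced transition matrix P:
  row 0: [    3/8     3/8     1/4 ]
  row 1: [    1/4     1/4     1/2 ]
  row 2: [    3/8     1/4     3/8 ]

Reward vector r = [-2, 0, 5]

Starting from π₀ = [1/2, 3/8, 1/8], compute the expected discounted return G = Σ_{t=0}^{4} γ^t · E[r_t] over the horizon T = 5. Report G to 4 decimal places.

t=0: π = [0.5000, 0.3750, 0.1250], E[r] = -0.3750, γ^t·E[r] = -0.375000, running G = -0.375000
t=1: π = [0.3281, 0.3125, 0.3594], E[r] = 1.1406, γ^t·E[r] = 1.026563, running G = 0.651563
t=2: π = [0.3359, 0.2910, 0.3730], E[r] = 1.1934, γ^t·E[r] = 0.966621, running G = 1.618184
t=3: π = [0.3386, 0.2920, 0.3694], E[r] = 1.1697, γ^t·E[r] = 0.852695, running G = 2.470879
t=4: π = [0.3385, 0.2923, 0.3692], E[r] = 1.1689, γ^t·E[r] = 0.766885, running G = 3.237764

G = 3.2378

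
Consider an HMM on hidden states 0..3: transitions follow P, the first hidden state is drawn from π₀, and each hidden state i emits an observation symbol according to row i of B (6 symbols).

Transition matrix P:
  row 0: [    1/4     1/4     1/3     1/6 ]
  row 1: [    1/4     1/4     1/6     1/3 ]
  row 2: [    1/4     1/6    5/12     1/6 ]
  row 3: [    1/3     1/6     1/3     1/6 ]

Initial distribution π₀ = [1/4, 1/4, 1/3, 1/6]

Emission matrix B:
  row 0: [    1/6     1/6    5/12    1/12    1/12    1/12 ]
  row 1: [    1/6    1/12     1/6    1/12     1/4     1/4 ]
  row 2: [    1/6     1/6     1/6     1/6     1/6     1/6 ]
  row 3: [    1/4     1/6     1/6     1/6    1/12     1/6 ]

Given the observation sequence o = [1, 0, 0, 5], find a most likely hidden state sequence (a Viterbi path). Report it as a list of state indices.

path = [2, 2, 2, 2]

t=0: δ = [4.167e-02, 2.083e-02, 5.556e-02, 2.778e-02]  (obs o_0=1)
t=1: δ = [2.315e-03, 1.736e-03, 3.858e-03, 2.315e-03]  ψ = [2, 0, 2, 2]  (obs o_1=0)
t=2: δ = [1.608e-04, 1.072e-04, 2.679e-04, 1.608e-04]  ψ = [2, 2, 2, 2]  (obs o_2=0)
t=3: δ = [5.582e-06, 1.116e-05, 1.861e-05, 7.442e-06]  ψ = [2, 2, 2, 2]  (obs o_3=5)
backtrack: best end state = 2; path = [2, 2, 2, 2]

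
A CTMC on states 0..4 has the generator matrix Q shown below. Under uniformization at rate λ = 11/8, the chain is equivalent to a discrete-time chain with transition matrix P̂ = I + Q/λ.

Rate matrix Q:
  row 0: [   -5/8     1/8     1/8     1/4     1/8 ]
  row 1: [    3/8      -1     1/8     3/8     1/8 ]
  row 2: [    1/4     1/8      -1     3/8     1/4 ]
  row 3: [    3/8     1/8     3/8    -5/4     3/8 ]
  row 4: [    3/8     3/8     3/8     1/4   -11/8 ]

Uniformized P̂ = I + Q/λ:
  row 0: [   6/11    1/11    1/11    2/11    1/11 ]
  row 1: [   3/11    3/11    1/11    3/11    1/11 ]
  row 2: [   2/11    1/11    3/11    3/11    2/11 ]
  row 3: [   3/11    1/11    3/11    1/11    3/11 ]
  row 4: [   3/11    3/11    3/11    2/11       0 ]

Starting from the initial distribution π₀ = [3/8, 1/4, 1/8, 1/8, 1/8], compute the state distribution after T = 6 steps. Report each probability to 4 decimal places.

π = [0.3522, 0.1402, 0.1832, 0.1936, 0.1309]

t=0: π = [0.3750, 0.2500, 0.1250, 0.1250, 0.1250]
t=1: π = [0.3636, 0.1591, 0.1591, 0.2045, 0.1136]
t=2: π = [0.3574, 0.1405, 0.1777, 0.1921, 0.1322]
t=3: π = [0.3541, 0.1405, 0.1822, 0.1933, 0.1300]
t=4: π = [0.3527, 0.1401, 0.1828, 0.1936, 0.1308]
t=5: π = [0.3523, 0.1402, 0.1831, 0.1936, 0.1308]
t=6: π = [0.3522, 0.1402, 0.1832, 0.1936, 0.1309]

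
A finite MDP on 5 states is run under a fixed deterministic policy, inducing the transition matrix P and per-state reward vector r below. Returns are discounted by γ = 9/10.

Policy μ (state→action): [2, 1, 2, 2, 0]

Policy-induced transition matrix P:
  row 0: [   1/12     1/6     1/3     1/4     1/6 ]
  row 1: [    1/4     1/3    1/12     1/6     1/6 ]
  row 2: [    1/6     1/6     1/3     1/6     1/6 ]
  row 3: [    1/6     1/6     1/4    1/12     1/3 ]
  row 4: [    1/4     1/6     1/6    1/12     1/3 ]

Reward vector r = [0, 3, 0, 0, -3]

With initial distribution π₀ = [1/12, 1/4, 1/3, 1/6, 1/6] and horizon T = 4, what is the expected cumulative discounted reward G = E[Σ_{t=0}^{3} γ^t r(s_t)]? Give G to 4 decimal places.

t=0: π = [0.0833, 0.2500, 0.3333, 0.1667, 0.1667], E[r] = 0.2500, γ^t·E[r] = 0.250000, running G = 0.250000
t=1: π = [0.1944, 0.2083, 0.2292, 0.1458, 0.2222], E[r] = -0.0417, γ^t·E[r] = -0.037500, running G = 0.212500
t=2: π = [0.1863, 0.2014, 0.2321, 0.1522, 0.2280], E[r] = -0.0799, γ^t·E[r] = -0.064688, running G = 0.147813
t=3: π = [0.1869, 0.2002, 0.2323, 0.1505, 0.2300], E[r] = -0.0894, γ^t·E[r] = -0.065180, running G = 0.082633

G = 0.0826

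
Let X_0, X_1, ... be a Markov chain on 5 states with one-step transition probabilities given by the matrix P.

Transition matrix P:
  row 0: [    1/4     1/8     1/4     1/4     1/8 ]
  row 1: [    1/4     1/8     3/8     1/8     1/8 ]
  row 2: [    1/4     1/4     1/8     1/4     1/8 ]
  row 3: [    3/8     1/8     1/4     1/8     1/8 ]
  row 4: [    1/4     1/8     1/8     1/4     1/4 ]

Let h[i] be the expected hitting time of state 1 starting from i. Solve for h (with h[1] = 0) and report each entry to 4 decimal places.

h = [6.6316, 0.0000, 5.8947, 6.6316, 6.7368]

First-step conditioning: h[1] = 0; for i ≠ 1, h[i] = 1 + Σ_k P[i][k]·h[k].
  h[0] = 1 + 1/4·h[0] + 1/4·h[2] + 1/4·h[3] + 1/8·h[4]
  h[2] = 1 + 1/4·h[0] + 1/8·h[2] + 1/4·h[3] + 1/8·h[4]
  h[3] = 1 + 3/8·h[0] + 1/4·h[2] + 1/8·h[3] + 1/8·h[4]
  h[4] = 1 + 1/4·h[0] + 1/8·h[2] + 1/4·h[3] + 1/4·h[4]
Solving the 4×4 linear system over states ≠ 1 gives exactly h = [126/19, 0, 112/19, 126/19, 128/19] (h[1] = 0 is the target).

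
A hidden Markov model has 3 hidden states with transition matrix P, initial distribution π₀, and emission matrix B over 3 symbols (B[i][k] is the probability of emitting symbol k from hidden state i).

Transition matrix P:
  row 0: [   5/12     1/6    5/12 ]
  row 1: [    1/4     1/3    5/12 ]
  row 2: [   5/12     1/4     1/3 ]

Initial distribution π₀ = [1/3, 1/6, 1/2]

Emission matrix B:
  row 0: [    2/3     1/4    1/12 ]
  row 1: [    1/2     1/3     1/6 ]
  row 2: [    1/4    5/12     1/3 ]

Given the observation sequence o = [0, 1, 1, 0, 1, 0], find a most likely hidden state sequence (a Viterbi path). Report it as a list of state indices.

t=0: δ = [2.222e-01, 8.333e-02, 1.250e-01]  (obs o_0=0)
t=1: δ = [2.315e-02, 1.235e-02, 3.858e-02]  ψ = [0, 0, 0]  (obs o_1=1)
t=2: δ = [4.019e-03, 3.215e-03, 5.358e-03]  ψ = [2, 2, 2]  (obs o_2=1)
t=3: δ = [1.488e-03, 6.698e-04, 4.465e-04]  ψ = [2, 2, 2]  (obs o_3=0)
t=4: δ = [1.550e-04, 8.269e-05, 2.584e-04]  ψ = [0, 0, 0]  (obs o_4=1)
t=5: δ = [7.178e-05, 3.230e-05, 2.153e-05]  ψ = [2, 2, 2]  (obs o_5=0)
backtrack: best end state = 0; path = [0, 2, 2, 0, 2, 0]

path = [0, 2, 2, 0, 2, 0]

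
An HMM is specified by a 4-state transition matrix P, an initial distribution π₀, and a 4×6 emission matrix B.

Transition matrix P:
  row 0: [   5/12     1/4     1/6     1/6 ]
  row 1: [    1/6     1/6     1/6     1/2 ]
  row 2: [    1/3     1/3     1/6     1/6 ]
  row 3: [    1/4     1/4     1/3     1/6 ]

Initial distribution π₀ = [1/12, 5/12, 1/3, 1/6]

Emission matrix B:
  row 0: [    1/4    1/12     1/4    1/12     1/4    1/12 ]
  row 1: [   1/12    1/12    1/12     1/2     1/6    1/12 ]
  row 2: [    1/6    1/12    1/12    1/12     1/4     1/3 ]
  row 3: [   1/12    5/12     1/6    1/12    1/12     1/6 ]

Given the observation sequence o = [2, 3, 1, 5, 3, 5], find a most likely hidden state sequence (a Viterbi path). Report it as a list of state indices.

t=0: δ = [2.083e-02, 3.472e-02, 2.778e-02, 2.778e-02]  (obs o_0=2)
t=1: δ = [7.716e-04, 4.630e-03, 7.716e-04, 1.447e-03]  ψ = [2, 2, 3, 1]  (obs o_1=3)
t=2: δ = [6.430e-05, 6.430e-05, 6.430e-05, 9.645e-04]  ψ = [1, 1, 1, 1]  (obs o_2=1)
t=3: δ = [2.009e-05, 2.009e-05, 1.072e-04, 2.679e-05]  ψ = [3, 3, 3, 3]  (obs o_3=5)
t=4: δ = [2.977e-06, 1.786e-05, 1.488e-06, 1.488e-06]  ψ = [2, 2, 2, 2]  (obs o_4=3)
t=5: δ = [2.481e-07, 2.481e-07, 9.923e-07, 1.488e-06]  ψ = [1, 1, 1, 1]  (obs o_5=5)
backtrack: best end state = 3; path = [2, 1, 3, 2, 1, 3]

path = [2, 1, 3, 2, 1, 3]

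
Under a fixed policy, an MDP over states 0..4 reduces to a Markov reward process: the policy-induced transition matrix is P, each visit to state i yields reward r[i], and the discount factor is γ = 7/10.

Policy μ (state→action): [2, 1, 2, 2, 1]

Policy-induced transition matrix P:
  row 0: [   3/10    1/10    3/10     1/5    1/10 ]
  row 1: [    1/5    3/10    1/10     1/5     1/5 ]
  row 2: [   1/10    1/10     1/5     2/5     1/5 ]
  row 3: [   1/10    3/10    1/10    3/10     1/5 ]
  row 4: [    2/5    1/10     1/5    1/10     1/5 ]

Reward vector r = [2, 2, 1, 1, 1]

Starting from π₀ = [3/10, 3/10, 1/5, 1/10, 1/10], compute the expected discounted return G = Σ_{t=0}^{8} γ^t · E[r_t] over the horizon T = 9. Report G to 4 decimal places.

t=0: π = [0.3000, 0.3000, 0.2000, 0.1000, 0.1000], E[r] = 1.6000, γ^t·E[r] = 1.600000, running G = 1.600000
t=1: π = [0.2200, 0.1800, 0.1900, 0.2400, 0.1700], E[r] = 1.4000, γ^t·E[r] = 0.980000, running G = 2.580000
t=2: π = [0.2130, 0.1840, 0.1800, 0.2450, 0.1780], E[r] = 1.3970, γ^t·E[r] = 0.684530, running G = 3.264530
t=3: π = [0.2144, 0.1858, 0.1784, 0.2427, 0.1787], E[r] = 1.4002, γ^t·E[r] = 0.480269, running G = 3.744799
t=4: π = [0.2151, 0.1857, 0.1786, 0.2421, 0.1786], E[r] = 1.4008, γ^t·E[r] = 0.336325, running G = 4.081123
t=5: π = [0.2152, 0.1856, 0.1787, 0.2421, 0.1785], E[r] = 1.4007, γ^t·E[r] = 0.235417, running G = 4.316540
t=6: π = [0.2151, 0.1855, 0.1788, 0.2421, 0.1785], E[r] = 1.4007, γ^t·E[r] = 0.164786, running G = 4.481327
t=7: π = [0.2151, 0.1855, 0.1788, 0.2421, 0.1785], E[r] = 1.4007, γ^t·E[r] = 0.115350, running G = 4.596676
t=8: π = [0.2151, 0.1855, 0.1787, 0.2421, 0.1785], E[r] = 1.4007, γ^t·E[r] = 0.080745, running G = 4.677421

G = 4.6774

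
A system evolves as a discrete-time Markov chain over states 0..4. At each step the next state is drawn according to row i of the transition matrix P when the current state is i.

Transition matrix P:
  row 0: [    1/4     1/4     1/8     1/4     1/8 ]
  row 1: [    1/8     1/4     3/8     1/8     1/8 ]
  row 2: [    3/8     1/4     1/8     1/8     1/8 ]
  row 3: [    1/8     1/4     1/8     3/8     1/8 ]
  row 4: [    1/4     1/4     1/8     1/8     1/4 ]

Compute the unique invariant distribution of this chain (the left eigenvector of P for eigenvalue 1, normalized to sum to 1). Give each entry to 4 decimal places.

Balance equations π_j = Σ_i π_i·P[i][j]:
  π_0 = 1/4·π_0 + 1/8·π_1 + 3/8·π_2 + 1/8·π_3 + 1/4·π_4
  π_1 = 1/4·π_0 + 1/4·π_1 + 1/4·π_2 + 1/4·π_3 + 1/4·π_4
  π_2 = 1/8·π_0 + 3/8·π_1 + 1/8·π_2 + 1/8·π_3 + 1/8·π_4
  π_3 = 1/4·π_0 + 1/8·π_1 + 1/8·π_2 + 3/8·π_3 + 1/8·π_4
  normalize: π_0 + π_1 + π_2 + π_3 + π_4 = 1
Solving the linear system gives exactly π = [85/392, 1/4, 3/16, 159/784, 1/7].

π = [0.2168, 0.2500, 0.1875, 0.2028, 0.1429]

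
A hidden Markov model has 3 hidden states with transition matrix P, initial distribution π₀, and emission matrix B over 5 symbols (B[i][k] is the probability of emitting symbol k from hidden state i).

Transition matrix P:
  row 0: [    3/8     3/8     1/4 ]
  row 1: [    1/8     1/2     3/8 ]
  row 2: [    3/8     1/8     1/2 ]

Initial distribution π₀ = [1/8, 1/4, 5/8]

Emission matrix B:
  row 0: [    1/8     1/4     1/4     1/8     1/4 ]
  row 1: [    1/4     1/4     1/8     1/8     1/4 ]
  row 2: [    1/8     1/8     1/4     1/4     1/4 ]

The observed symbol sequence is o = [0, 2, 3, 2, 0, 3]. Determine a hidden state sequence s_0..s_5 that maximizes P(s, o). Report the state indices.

path = [2, 2, 2, 2, 2, 2]

t=0: δ = [1.562e-02, 6.250e-02, 7.812e-02]  (obs o_0=0)
t=1: δ = [7.324e-03, 3.906e-03, 9.766e-03]  ψ = [2, 1, 2]  (obs o_1=2)
t=2: δ = [4.578e-04, 3.433e-04, 1.221e-03]  ψ = [2, 0, 2]  (obs o_2=3)
t=3: δ = [1.144e-04, 2.146e-05, 1.526e-04]  ψ = [2, 0, 2]  (obs o_3=2)
t=4: δ = [7.153e-06, 1.073e-05, 9.537e-06]  ψ = [2, 0, 2]  (obs o_4=0)
t=5: δ = [4.470e-07, 6.706e-07, 1.192e-06]  ψ = [2, 1, 2]  (obs o_5=3)
backtrack: best end state = 2; path = [2, 2, 2, 2, 2, 2]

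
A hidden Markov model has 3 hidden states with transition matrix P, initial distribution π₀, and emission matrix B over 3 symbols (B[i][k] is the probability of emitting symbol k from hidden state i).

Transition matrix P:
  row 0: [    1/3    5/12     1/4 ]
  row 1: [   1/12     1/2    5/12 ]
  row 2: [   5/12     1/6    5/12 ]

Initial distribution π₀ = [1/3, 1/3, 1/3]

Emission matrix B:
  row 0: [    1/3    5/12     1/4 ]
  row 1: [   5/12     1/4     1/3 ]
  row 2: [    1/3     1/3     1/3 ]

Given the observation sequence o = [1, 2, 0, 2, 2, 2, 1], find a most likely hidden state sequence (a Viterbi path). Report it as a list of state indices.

path = [0, 1, 1, 1, 1, 2, 0]

t=0: δ = [1.389e-01, 8.333e-02, 1.111e-01]  (obs o_0=1)
t=1: δ = [1.157e-02, 1.929e-02, 1.543e-02]  ψ = [0, 0, 2]  (obs o_1=2)
t=2: δ = [2.143e-03, 4.019e-03, 2.679e-03]  ψ = [2, 1, 1]  (obs o_2=0)
t=3: δ = [2.791e-04, 6.698e-04, 5.582e-04]  ψ = [2, 1, 1]  (obs o_3=2)
t=4: δ = [5.814e-05, 1.116e-04, 9.303e-05]  ψ = [2, 1, 1]  (obs o_4=2)
t=5: δ = [9.690e-06, 1.861e-05, 1.550e-05]  ψ = [2, 1, 1]  (obs o_5=2)
t=6: δ = [2.692e-06, 2.326e-06, 2.584e-06]  ψ = [2, 1, 1]  (obs o_6=1)
backtrack: best end state = 0; path = [0, 1, 1, 1, 1, 2, 0]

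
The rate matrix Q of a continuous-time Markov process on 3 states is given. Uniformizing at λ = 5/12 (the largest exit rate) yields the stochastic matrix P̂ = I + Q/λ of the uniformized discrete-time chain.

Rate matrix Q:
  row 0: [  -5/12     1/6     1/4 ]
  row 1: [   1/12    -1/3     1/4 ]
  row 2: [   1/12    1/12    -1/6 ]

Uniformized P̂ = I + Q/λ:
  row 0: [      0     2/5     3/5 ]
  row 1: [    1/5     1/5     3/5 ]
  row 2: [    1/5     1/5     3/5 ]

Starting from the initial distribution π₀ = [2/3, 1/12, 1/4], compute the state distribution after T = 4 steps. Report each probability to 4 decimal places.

π = [0.1675, 0.2325, 0.6000]

t=0: π = [0.6667, 0.0833, 0.2500]
t=1: π = [0.0667, 0.3333, 0.6000]
t=2: π = [0.1867, 0.2133, 0.6000]
t=3: π = [0.1627, 0.2373, 0.6000]
t=4: π = [0.1675, 0.2325, 0.6000]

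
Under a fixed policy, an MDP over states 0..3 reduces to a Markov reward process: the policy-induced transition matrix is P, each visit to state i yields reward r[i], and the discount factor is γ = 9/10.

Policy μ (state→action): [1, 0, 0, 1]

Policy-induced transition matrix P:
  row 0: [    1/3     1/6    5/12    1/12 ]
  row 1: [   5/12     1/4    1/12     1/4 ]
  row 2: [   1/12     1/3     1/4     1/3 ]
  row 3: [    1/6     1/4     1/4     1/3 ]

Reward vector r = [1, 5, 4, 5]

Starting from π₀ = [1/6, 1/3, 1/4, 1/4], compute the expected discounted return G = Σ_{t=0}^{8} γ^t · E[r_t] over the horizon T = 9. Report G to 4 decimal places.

G = 23.2873

t=0: π = [0.1667, 0.3333, 0.2500, 0.2500], E[r] = 4.0833, γ^t·E[r] = 4.083333, running G = 4.083333
t=1: π = [0.2569, 0.2569, 0.2222, 0.2639], E[r] = 3.7500, γ^t·E[r] = 3.375000, running G = 7.458333
t=2: π = [0.2552, 0.2471, 0.2500, 0.2477], E[r] = 3.7292, γ^t·E[r] = 3.020625, running G = 10.478958
t=3: π = [0.2501, 0.2496, 0.2514, 0.2489], E[r] = 3.7481, γ^t·E[r] = 2.732344, running G = 13.211302
t=4: π = [0.2498, 0.2501, 0.2501, 0.2500], E[r] = 3.7507, γ^t·E[r] = 2.460829, running G = 15.672131
t=5: π = [0.2500, 0.2500, 0.2500, 0.2500], E[r] = 3.7501, γ^t·E[r] = 2.214404, running G = 17.886535
t=6: π = [0.2500, 0.2500, 0.2500, 0.2500], E[r] = 3.7500, γ^t·E[r] = 1.992891, running G = 19.879426
t=7: π = [0.2500, 0.2500, 0.2500, 0.2500], E[r] = 3.7500, γ^t·E[r] = 1.793610, running G = 21.673036
t=8: π = [0.2500, 0.2500, 0.2500, 0.2500], E[r] = 3.7500, γ^t·E[r] = 1.614252, running G = 23.287288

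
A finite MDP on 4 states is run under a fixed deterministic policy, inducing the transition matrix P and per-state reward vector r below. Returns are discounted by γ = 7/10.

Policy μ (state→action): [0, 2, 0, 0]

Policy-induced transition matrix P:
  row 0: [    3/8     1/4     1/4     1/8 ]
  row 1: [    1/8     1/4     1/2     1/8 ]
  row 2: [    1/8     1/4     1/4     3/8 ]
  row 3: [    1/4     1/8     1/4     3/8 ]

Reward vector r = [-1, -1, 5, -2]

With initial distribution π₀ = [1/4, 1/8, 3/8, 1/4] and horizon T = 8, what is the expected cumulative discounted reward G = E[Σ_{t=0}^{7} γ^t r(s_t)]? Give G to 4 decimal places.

t=0: π = [0.2500, 0.1250, 0.3750, 0.2500], E[r] = 1.0000, γ^t·E[r] = 1.000000, running G = 1.000000
t=1: π = [0.2188, 0.2188, 0.2813, 0.2813], E[r] = 0.4063, γ^t·E[r] = 0.284375, running G = 1.284375
t=2: π = [0.2148, 0.2148, 0.3047, 0.2656], E[r] = 0.5625, γ^t·E[r] = 0.275625, running G = 1.560000
t=3: π = [0.2119, 0.2168, 0.3037, 0.2676], E[r] = 0.5547, γ^t·E[r] = 0.190258, running G = 1.750258
t=4: π = [0.2114, 0.2166, 0.3042, 0.2678], E[r] = 0.5574, γ^t·E[r] = 0.133825, running G = 1.884083
t=5: π = [0.2113, 0.2165, 0.3041, 0.2680], E[r] = 0.5568, γ^t·E[r] = 0.093585, running G = 1.977668
t=6: π = [0.2113, 0.2165, 0.3041, 0.2680], E[r] = 0.5567, γ^t·E[r] = 0.065501, running G = 2.043169
t=7: π = [0.2113, 0.2165, 0.3041, 0.2680], E[r] = 0.5567, γ^t·E[r] = 0.045847, running G = 2.089016

G = 2.0890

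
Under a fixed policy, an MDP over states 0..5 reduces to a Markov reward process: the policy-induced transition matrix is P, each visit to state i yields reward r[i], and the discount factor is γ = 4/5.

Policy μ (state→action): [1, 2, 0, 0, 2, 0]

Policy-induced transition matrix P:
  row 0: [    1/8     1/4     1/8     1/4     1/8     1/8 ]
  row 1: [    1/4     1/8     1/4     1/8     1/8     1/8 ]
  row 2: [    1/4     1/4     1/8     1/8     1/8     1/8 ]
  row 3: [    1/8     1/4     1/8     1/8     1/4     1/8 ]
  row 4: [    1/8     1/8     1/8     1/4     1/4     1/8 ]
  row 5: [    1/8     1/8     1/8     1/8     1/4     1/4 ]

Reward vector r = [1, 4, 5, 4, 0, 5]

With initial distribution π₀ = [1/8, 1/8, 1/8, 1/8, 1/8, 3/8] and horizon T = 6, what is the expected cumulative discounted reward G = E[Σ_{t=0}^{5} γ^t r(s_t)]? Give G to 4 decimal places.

t=0: π = [0.1250, 0.1250, 0.1250, 0.1250, 0.1250, 0.3750], E[r] = 3.6250, γ^t·E[r] = 3.625000, running G = 3.625000
t=1: π = [0.1563, 0.1719, 0.1406, 0.1563, 0.2031, 0.1719], E[r] = 3.0313, γ^t·E[r] = 2.425000, running G = 6.050000
t=2: π = [0.1641, 0.1816, 0.1465, 0.1699, 0.1914, 0.1465], E[r] = 3.0352, γ^t·E[r] = 1.942500, running G = 7.992500
t=3: π = [0.1660, 0.1851, 0.1477, 0.1694, 0.1885, 0.1433], E[r] = 3.0391, γ^t·E[r] = 1.556000, running G = 9.548500
t=4: π = [0.1666, 0.1854, 0.1481, 0.1693, 0.1877, 0.1429], E[r] = 3.0406, γ^t·E[r] = 1.245450, running G = 10.793950
t=5: π = [0.1667, 0.1855, 0.1482, 0.1693, 0.1875, 0.1429], E[r] = 3.0410, γ^t·E[r] = 0.996484, running G = 11.790434

G = 11.7904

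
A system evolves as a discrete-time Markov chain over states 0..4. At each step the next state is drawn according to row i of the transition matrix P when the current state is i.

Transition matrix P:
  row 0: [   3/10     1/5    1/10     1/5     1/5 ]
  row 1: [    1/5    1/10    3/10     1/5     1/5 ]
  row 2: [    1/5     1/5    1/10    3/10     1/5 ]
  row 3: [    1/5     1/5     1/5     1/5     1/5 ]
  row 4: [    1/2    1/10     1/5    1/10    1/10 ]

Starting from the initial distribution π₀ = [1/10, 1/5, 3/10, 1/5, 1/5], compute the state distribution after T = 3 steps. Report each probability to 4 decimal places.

t=0: π = [0.1000, 0.2000, 0.3000, 0.2000, 0.2000]
t=1: π = [0.2700, 0.1600, 0.1800, 0.2100, 0.1800]
t=2: π = [0.2810, 0.1660, 0.1710, 0.2000, 0.1820]
t=3: π = [0.2827, 0.1652, 0.1714, 0.1989, 0.1818]

π = [0.2827, 0.1652, 0.1714, 0.1989, 0.1818]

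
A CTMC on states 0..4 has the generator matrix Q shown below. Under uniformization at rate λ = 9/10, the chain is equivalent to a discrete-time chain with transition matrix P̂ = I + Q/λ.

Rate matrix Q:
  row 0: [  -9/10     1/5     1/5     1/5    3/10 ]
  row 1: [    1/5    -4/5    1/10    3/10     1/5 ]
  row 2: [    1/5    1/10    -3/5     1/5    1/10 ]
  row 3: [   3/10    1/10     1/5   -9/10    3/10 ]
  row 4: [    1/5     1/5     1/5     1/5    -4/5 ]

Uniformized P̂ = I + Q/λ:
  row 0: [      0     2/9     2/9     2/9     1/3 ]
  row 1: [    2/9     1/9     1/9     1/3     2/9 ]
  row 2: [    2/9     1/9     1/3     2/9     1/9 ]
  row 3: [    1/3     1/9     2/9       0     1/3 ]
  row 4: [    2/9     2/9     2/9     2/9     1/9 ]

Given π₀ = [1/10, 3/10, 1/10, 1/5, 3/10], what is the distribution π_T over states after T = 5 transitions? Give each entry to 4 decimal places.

t=0: π = [0.1000, 0.3000, 0.1000, 0.2000, 0.3000]
t=1: π = [0.2222, 0.1556, 0.2000, 0.2111, 0.2111]
t=2: π = [0.1963, 0.1593, 0.2272, 0.1926, 0.2247]
t=3: π = [0.2000, 0.1579, 0.2298, 0.1971, 0.2152]
t=4: π = [0.1997, 0.1572, 0.2302, 0.1960, 0.2169]
t=5: π = [0.1996, 0.1574, 0.2303, 0.1961, 0.2165]

π = [0.1996, 0.1574, 0.2303, 0.1961, 0.2165]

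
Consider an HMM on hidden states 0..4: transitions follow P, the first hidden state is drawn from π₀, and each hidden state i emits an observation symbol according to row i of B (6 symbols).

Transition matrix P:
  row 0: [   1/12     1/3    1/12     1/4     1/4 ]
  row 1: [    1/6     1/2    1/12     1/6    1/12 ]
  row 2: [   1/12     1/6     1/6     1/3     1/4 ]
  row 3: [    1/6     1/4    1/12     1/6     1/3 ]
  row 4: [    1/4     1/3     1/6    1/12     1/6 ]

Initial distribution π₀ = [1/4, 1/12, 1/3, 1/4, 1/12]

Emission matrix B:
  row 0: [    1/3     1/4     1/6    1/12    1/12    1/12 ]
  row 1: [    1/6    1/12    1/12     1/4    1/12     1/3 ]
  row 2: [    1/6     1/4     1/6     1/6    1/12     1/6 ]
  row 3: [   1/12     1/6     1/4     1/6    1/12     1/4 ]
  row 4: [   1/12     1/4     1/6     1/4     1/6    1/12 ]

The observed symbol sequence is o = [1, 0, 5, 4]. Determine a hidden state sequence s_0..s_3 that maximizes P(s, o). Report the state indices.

t=0: δ = [6.250e-02, 6.944e-03, 8.333e-02, 4.167e-02, 2.083e-02]  (obs o_0=1)
t=1: δ = [2.315e-03, 3.472e-03, 2.315e-03, 2.315e-03, 1.736e-03]  ψ = [2, 0, 2, 2, 2]  (obs o_1=0)
t=2: δ = [4.823e-05, 5.787e-04, 6.430e-05, 1.929e-04, 6.430e-05]  ψ = [1, 1, 2, 2, 3]  (obs o_2=5)
t=3: δ = [8.038e-06, 2.411e-05, 4.019e-06, 8.038e-06, 1.072e-05]  ψ = [1, 1, 1, 1, 3]  (obs o_3=4)
backtrack: best end state = 1; path = [0, 1, 1, 1]

path = [0, 1, 1, 1]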